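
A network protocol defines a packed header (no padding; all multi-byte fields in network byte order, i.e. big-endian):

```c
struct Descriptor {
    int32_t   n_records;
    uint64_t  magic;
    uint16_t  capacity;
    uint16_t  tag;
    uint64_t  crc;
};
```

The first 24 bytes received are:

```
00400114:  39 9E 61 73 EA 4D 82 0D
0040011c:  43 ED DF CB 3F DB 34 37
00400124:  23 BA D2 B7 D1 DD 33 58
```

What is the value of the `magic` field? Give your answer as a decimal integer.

`magic` follows `n_records` (4 bytes), so it starts at byte offset 4 and occupies 8 bytes.
Bytes at offsets 4..11: EA 4D 82 0D 43 ED DF CB.
In big-endian order the high byte comes first in memory.
The bytes are already most-significant first: 0xEA4D820D43EDDFCB.
0xEA4D820D43EDDFCB = 16883293571567706059.

16883293571567706059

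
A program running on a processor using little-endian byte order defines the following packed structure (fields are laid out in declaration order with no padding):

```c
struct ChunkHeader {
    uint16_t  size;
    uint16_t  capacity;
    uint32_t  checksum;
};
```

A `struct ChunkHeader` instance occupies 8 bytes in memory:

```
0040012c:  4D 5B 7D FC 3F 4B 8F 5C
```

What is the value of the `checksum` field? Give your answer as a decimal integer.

1552894783

`checksum` follows `size` (2 B), `capacity` (2 B), so it starts at offset 2 + 2 = 4 and occupies 4 bytes.
Bytes at offsets 4..7: 3F 4B 8F 5C.
Little-endian stores the least-significant byte at the lowest address.
Reassemble most-significant byte first: 5C 8F 4B 3F → 0x5C8F4B3F.
0x5C8F4B3F = 1552894783.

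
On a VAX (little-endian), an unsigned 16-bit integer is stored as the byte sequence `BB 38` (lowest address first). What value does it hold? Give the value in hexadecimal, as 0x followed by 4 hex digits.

0x38BB

Little-endian: lowest address holds the least-significant byte.
Reassemble most-significant byte first: 38 BB → 0x38BB.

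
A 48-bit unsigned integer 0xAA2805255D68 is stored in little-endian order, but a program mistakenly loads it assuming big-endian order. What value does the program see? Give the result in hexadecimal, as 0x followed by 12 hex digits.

Stored little-endian, the bytes at ascending addresses are 68 5D 25 05 28 AA.
Read back as big-endian, the last byte is least significant, giving 0x685D250528AA.

0x685D250528AA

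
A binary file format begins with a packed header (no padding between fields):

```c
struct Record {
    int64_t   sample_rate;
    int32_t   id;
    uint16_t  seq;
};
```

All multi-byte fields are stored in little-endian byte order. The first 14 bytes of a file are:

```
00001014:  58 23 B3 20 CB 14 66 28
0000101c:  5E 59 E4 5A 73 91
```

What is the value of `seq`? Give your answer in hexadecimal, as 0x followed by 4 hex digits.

0x9173

`seq` follows `sample_rate` (8 B), `id` (4 B), so it starts at offset 8 + 4 = 12 and occupies 2 bytes.
Bytes at offsets 12..13: 73 91.
In little-endian order the low byte comes first in memory.
Reassemble most-significant byte first: 91 73 → 0x9173.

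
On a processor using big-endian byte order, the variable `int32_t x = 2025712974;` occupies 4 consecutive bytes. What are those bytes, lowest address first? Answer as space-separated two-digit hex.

78 BD ED 4E

2025712974 in hexadecimal, padded to 32 bits, is 0x78BDED4E.
Split into bytes (most-significant first): 78 BD ED 4E.
Big-endian stores the most-significant byte at the lowest address.
So the memory order matches the most-significant-first order: 78 BD ED 4E.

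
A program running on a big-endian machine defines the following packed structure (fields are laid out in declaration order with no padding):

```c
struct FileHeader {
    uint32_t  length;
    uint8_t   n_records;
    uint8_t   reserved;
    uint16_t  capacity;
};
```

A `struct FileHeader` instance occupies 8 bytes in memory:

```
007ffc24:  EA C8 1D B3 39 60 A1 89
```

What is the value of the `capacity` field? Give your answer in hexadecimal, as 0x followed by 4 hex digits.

`capacity` follows `length` (4 B), `n_records` (1 B), `reserved` (1 B), so it starts at offset 4 + 1 + 1 = 6 and occupies 2 bytes.
Bytes at offsets 6..7: A1 89.
In big-endian order the high byte comes first in memory.
The bytes are already most-significant first: 0xA189.

0xA189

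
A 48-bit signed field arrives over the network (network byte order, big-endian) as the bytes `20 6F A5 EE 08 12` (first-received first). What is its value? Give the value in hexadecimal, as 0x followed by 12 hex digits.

0x206FA5EE0812

In big-endian order the high byte comes first in memory.
The bytes are already most-significant first: 0x206FA5EE0812.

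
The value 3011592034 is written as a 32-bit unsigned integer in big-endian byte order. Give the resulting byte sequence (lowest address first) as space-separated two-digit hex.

B3 81 3F 62

3011592034 in hexadecimal, padded to 32 bits, is 0xB3813F62.
Split into bytes (most-significant first): B3 81 3F 62.
Big-endian stores the most-significant byte at the lowest address.
So the memory order matches the most-significant-first order: B3 81 3F 62.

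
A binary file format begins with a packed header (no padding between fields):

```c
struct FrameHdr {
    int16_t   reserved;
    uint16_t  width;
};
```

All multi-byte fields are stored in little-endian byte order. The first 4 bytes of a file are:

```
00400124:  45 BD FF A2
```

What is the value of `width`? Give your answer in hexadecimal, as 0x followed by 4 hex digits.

`width` follows `reserved` (2 bytes), so it starts at byte offset 2 and occupies 2 bytes.
Bytes at offsets 2..3: FF A2.
Little-endian stores the least-significant byte at the lowest address.
Reassemble most-significant byte first: A2 FF → 0xA2FF.

0xA2FF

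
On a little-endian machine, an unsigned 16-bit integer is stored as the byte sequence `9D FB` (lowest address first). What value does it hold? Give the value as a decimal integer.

64413

Little-endian stores the least-significant byte at the lowest address.
Reassemble most-significant byte first: FB 9D → 0xFB9D.
0xFB9D = 64413.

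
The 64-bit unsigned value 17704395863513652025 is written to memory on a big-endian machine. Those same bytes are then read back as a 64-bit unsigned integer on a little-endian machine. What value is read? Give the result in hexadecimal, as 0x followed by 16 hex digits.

17704395863513652025 in 64-bit hexadecimal is 0xF5B2A63C67A05B39.
Stored big-endian, the bytes at ascending addresses are F5 B2 A6 3C 67 A0 5B 39.
Read back as little-endian, the first byte is least significant, giving 0x395BA0673CA6B2F5.

0x395BA0673CA6B2F5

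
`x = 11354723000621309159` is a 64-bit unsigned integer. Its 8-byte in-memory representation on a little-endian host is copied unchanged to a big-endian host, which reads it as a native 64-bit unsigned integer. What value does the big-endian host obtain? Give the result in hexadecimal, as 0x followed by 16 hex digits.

11354723000621309159 in 64-bit hexadecimal is 0x9D941468BEFD9CE7.
Stored little-endian, the bytes at ascending addresses are E7 9C FD BE 68 14 94 9D.
Read back as big-endian, the last byte is least significant, giving 0xE79CFDBE6814949D.

0xE79CFDBE6814949D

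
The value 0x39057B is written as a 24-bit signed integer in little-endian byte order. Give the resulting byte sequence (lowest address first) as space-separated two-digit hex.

Split into bytes (most-significant first): 39 05 7B.
Little-endian: lowest address holds the least-significant byte.
So at ascending addresses the bytes are 7B 05 39.

7B 05 39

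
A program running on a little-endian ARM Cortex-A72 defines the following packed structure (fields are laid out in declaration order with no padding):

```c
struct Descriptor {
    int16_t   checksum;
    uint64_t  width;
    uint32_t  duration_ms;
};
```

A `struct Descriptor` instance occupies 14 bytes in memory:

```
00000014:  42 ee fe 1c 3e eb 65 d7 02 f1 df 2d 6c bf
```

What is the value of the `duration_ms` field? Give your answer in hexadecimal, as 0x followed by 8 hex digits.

0xBF6C2DDF

`duration_ms` follows `checksum` (2 B), `width` (8 B), so it starts at offset 2 + 8 = 10 and occupies 4 bytes.
Bytes at offsets 10..13: DF 2D 6C BF.
Little-endian stores the least-significant byte at the lowest address.
Reassemble most-significant byte first: BF 6C 2D DF → 0xBF6C2DDF.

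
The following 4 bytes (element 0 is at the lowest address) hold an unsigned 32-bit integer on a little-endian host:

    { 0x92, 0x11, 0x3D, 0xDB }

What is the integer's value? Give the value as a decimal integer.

3678212498

Little-endian: lowest address holds the least-significant byte.
Reassemble most-significant byte first: DB 3D 11 92 → 0xDB3D1192.
0xDB3D1192 = 3678212498.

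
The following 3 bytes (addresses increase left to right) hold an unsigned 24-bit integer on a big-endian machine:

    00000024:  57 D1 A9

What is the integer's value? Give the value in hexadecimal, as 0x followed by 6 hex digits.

0x57D1A9

In big-endian order the high byte comes first in memory.
The bytes are already most-significant first: 0x57D1A9.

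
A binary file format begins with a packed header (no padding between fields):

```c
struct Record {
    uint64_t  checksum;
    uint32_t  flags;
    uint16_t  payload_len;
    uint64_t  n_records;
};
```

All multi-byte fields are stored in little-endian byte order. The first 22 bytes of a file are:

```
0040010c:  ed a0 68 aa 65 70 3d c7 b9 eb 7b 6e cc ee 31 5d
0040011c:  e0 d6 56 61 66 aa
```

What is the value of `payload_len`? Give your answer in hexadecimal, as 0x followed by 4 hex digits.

`payload_len` follows `checksum` (8 B), `flags` (4 B), so it starts at offset 8 + 4 = 12 and occupies 2 bytes.
Bytes at offsets 12..13: CC EE.
Little-endian: lowest address holds the least-significant byte.
Reassemble most-significant byte first: EE CC → 0xEECC.

0xEECC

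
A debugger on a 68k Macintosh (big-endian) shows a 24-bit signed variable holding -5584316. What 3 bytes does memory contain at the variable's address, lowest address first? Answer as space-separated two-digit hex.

AA CA 44

Two's complement of -5584316 in 24 bits: 5584316 = 0x5535BC; invert → 0xAACA43; add 1 → 0xAACA44.
Split into bytes (most-significant first): AA CA 44.
Big-endian: lowest address holds the most-significant byte.
So the memory order matches the most-significant-first order: AA CA 44.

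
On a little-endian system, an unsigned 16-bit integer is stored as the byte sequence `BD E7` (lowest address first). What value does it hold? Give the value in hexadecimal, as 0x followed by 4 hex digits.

In little-endian order the low byte comes first in memory.
Reassemble most-significant byte first: E7 BD → 0xE7BD.

0xE7BD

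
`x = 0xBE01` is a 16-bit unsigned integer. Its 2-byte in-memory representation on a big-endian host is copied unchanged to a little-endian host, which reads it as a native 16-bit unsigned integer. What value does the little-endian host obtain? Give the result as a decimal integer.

Stored big-endian, the bytes at ascending addresses are BE 01.
Read back as little-endian, the first byte is least significant, giving 0x01BE.
0x01BE = 446.

446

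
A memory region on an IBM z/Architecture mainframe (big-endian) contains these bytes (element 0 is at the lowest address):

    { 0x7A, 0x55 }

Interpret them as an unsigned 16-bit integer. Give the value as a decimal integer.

31317

Big-endian stores the most-significant byte at the lowest address.
The bytes are already most-significant first: 0x7A55.
0x7A55 = 31317.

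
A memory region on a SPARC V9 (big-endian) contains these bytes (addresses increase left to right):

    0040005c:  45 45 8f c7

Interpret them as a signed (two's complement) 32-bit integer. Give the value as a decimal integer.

1162186695

Big-endian: lowest address holds the most-significant byte.
The bytes are already most-significant first: 0x45458FC7.
0x45458FC7 = 1162186695.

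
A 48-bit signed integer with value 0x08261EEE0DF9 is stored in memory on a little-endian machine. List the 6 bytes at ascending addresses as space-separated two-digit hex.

Split into bytes (most-significant first): 08 26 1E EE 0D F9.
Little-endian: lowest address holds the least-significant byte.
So at ascending addresses the bytes are F9 0D EE 1E 26 08.

F9 0D EE 1E 26 08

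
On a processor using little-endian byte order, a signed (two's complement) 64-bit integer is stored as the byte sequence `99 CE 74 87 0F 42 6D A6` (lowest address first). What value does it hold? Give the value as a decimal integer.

Little-endian stores the least-significant byte at the lowest address.
Reassemble most-significant byte first: A6 6D 42 0F 87 74 CE 99 → 0xA66D420F8774CE99.
Top bit is set, so as a signed 64-bit value this is 0xA66D420F8774CE99 − 2^64 = -6454430056487530855.

-6454430056487530855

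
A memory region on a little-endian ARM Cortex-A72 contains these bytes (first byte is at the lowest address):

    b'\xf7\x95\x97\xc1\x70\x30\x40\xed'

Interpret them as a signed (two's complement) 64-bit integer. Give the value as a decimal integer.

-1351026627368741385

Little-endian: lowest address holds the least-significant byte.
Reassemble most-significant byte first: ED 40 30 70 C1 97 95 F7 → 0xED403070C19795F7.
Top bit is set, so as a signed 64-bit value this is 0xED403070C19795F7 − 2^64 = -1351026627368741385.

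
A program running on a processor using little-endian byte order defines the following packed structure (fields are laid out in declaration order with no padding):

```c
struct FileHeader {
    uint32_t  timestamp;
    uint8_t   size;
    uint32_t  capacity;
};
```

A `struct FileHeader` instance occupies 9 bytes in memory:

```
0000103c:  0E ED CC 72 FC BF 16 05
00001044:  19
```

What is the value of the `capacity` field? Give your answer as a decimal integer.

419763903

`capacity` follows `timestamp` (4 B), `size` (1 B), so it starts at offset 4 + 1 = 5 and occupies 4 bytes.
Bytes at offsets 5..8: BF 16 05 19.
In little-endian order the low byte comes first in memory.
Reassemble most-significant byte first: 19 05 16 BF → 0x190516BF.
0x190516BF = 419763903.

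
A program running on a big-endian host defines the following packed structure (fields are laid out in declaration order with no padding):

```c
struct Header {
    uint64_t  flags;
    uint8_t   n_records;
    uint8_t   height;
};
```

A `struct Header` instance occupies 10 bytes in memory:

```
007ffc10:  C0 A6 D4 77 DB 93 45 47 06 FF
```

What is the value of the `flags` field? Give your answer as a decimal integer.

`flags` is the first field, at byte offset 0, occupying 8 bytes.
Bytes at offsets 0..7: C0 A6 D4 77 DB 93 45 47.
In big-endian order the high byte comes first in memory.
The bytes are already most-significant first: 0xC0A6D477DB934547.
0xC0A6D477DB934547 = 13882016512666191175.

13882016512666191175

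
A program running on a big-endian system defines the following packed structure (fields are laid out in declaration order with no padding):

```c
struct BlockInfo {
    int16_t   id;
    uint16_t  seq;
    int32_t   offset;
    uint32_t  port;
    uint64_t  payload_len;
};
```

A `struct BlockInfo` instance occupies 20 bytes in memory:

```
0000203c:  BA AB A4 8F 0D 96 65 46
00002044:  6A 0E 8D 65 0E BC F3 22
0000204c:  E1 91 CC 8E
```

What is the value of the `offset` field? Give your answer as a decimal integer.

`offset` follows `id` (2 B), `seq` (2 B), so it starts at offset 2 + 2 = 4 and occupies 4 bytes.
Bytes at offsets 4..7: 0D 96 65 46.
Big-endian: lowest address holds the most-significant byte.
The bytes are already most-significant first: 0x0D966546.
0x0D966546 = 227960134.

227960134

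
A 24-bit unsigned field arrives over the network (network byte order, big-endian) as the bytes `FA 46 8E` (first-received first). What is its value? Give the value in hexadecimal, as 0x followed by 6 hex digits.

Big-endian: lowest address holds the most-significant byte.
The bytes are already most-significant first: 0xFA468E.

0xFA468E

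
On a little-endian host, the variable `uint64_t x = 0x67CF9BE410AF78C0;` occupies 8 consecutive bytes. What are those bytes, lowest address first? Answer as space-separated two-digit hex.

Split into bytes (most-significant first): 67 CF 9B E4 10 AF 78 C0.
Little-endian stores the least-significant byte at the lowest address.
So at ascending addresses the bytes are C0 78 AF 10 E4 9B CF 67.

C0 78 AF 10 E4 9B CF 67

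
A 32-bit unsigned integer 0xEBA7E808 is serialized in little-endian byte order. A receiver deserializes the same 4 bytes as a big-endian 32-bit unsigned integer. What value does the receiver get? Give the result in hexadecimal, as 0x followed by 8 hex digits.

0x08E8A7EB

Stored little-endian, the bytes at ascending addresses are 08 E8 A7 EB.
Read back as big-endian, the last byte is least significant, giving 0x08E8A7EB.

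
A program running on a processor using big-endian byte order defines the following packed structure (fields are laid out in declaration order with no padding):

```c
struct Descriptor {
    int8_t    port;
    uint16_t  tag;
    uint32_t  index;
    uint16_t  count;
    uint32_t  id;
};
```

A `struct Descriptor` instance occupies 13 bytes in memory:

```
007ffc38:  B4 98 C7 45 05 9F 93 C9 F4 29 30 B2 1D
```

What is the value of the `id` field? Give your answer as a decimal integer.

691057181

`id` follows `port` (1 B), `tag` (2 B), `index` (4 B), `count` (2 B), so it starts at offset 1 + 2 + 4 + 2 = 9 and occupies 4 bytes.
Bytes at offsets 9..12: 29 30 B2 1D.
Big-endian stores the most-significant byte at the lowest address.
The bytes are already most-significant first: 0x2930B21D.
0x2930B21D = 691057181.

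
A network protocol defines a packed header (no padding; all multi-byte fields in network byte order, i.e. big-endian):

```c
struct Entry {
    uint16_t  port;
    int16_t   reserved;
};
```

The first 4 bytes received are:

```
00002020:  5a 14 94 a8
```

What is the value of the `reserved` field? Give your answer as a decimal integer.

-27480

`reserved` follows `port` (2 bytes), so it starts at byte offset 2 and occupies 2 bytes.
Bytes at offsets 2..3: 94 A8.
Big-endian stores the most-significant byte at the lowest address.
The bytes are already most-significant first: 0x94A8.
Top bit is set, so as a signed 16-bit value this is 0x94A8 − 2^16 = -27480.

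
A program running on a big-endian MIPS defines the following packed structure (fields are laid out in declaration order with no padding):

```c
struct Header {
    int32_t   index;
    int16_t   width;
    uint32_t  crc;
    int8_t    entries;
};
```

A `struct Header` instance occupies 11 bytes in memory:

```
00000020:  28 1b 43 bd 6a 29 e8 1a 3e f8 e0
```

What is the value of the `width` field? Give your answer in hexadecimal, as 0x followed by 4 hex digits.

`width` follows `index` (4 bytes), so it starts at byte offset 4 and occupies 2 bytes.
Bytes at offsets 4..5: 6A 29.
In big-endian order the high byte comes first in memory.
The bytes are already most-significant first: 0x6A29.

0x6A29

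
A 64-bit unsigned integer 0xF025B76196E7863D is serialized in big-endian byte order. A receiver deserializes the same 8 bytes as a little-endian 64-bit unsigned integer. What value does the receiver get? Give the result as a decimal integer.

Stored big-endian, the bytes at ascending addresses are F0 25 B7 61 96 E7 86 3D.
Read back as little-endian, the first byte is least significant, giving 0x3D86E79661B725F0.
0x3D86E79661B725F0 = 4433485516263335408.

4433485516263335408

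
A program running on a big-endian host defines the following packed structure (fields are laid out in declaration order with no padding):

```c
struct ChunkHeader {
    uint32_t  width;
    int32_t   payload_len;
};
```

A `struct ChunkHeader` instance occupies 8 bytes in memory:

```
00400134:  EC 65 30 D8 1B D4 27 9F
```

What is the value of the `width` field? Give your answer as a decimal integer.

`width` is the first field, at byte offset 0, occupying 4 bytes.
Bytes at offsets 0..3: EC 65 30 D8.
Big-endian: lowest address holds the most-significant byte.
The bytes are already most-significant first: 0xEC6530D8.
0xEC6530D8 = 3966054616.

3966054616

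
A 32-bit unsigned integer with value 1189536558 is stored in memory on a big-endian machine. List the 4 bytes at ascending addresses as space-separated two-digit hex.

46 E6 E3 2E

1189536558 in hexadecimal, padded to 32 bits, is 0x46E6E32E.
Split into bytes (most-significant first): 46 E6 E3 2E.
In big-endian order the high byte comes first in memory.
So the memory order matches the most-significant-first order: 46 E6 E3 2E.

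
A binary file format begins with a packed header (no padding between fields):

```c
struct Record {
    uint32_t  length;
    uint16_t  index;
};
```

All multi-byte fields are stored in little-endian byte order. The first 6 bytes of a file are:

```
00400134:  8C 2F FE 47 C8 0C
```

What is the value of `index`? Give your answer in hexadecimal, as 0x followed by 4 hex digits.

`index` follows `length` (4 bytes), so it starts at byte offset 4 and occupies 2 bytes.
Bytes at offsets 4..5: C8 0C.
Little-endian stores the least-significant byte at the lowest address.
Reassemble most-significant byte first: 0C C8 → 0x0CC8.

0x0CC8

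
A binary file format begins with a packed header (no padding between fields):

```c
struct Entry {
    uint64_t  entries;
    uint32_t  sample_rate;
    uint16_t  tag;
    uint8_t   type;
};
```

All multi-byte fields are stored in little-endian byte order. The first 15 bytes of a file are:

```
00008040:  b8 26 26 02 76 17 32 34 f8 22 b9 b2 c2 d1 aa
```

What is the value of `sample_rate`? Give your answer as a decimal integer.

`sample_rate` follows `entries` (8 bytes), so it starts at byte offset 8 and occupies 4 bytes.
Bytes at offsets 8..11: F8 22 B9 B2.
In little-endian order the low byte comes first in memory.
Reassemble most-significant byte first: B2 B9 22 F8 → 0xB2B922F8.
0xB2B922F8 = 2998477560.

2998477560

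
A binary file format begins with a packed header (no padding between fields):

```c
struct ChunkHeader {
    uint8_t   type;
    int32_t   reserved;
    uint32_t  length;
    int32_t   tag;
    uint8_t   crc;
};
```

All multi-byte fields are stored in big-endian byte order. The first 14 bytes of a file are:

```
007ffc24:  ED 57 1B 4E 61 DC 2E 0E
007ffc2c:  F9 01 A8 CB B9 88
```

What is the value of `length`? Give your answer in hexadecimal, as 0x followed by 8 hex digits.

0xDC2E0EF9

`length` follows `type` (1 B), `reserved` (4 B), so it starts at offset 1 + 4 = 5 and occupies 4 bytes.
Bytes at offsets 5..8: DC 2E 0E F9.
In big-endian order the high byte comes first in memory.
The bytes are already most-significant first: 0xDC2E0EF9.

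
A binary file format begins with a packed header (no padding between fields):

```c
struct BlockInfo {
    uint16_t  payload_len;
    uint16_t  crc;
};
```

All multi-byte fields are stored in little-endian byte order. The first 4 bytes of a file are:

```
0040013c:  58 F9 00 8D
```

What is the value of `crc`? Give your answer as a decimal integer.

`crc` follows `payload_len` (2 bytes), so it starts at byte offset 2 and occupies 2 bytes.
Bytes at offsets 2..3: 00 8D.
Little-endian: lowest address holds the least-significant byte.
Reassemble most-significant byte first: 8D 00 → 0x8D00.
0x8D00 = 36096.

36096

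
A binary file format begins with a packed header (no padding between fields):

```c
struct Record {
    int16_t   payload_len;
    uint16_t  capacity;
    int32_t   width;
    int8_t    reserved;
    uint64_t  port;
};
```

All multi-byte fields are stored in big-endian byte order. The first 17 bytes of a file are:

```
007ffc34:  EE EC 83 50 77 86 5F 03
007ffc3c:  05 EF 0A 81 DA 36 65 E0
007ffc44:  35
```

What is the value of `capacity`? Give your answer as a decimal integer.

33616

`capacity` follows `payload_len` (2 bytes), so it starts at byte offset 2 and occupies 2 bytes.
Bytes at offsets 2..3: 83 50.
In big-endian order the high byte comes first in memory.
The bytes are already most-significant first: 0x8350.
0x8350 = 33616.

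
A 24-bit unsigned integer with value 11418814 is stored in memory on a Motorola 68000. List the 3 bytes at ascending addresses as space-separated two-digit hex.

11418814 in hexadecimal, padded to 24 bits, is 0xAE3CBE.
Split into bytes (most-significant first): AE 3C BE.
In big-endian order the high byte comes first in memory.
So the memory order matches the most-significant-first order: AE 3C BE.

AE 3C BE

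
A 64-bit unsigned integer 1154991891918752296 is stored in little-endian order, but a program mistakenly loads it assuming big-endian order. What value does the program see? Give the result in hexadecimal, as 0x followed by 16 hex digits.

0x280A469C015B0710

1154991891918752296 in 64-bit hexadecimal is 0x10075B019C460A28.
Stored little-endian, the bytes at ascending addresses are 28 0A 46 9C 01 5B 07 10.
Read back as big-endian, the last byte is least significant, giving 0x280A469C015B0710.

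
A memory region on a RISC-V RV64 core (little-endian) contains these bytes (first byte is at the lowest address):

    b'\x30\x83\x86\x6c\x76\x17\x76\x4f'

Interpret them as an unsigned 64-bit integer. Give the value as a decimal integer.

Little-endian stores the least-significant byte at the lowest address.
Reassemble most-significant byte first: 4F 76 17 76 6C 86 83 30 → 0x4F7617766C868330.
0x4F7617766C868330 = 5725789773642498864.

5725789773642498864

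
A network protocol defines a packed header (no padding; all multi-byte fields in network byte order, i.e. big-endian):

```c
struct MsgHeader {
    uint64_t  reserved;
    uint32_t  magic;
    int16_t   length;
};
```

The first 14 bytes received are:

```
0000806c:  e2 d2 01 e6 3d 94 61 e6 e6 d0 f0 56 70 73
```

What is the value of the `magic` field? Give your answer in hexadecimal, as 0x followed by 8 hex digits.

0xE6D0F056

`magic` follows `reserved` (8 bytes), so it starts at byte offset 8 and occupies 4 bytes.
Bytes at offsets 8..11: E6 D0 F0 56.
Big-endian stores the most-significant byte at the lowest address.
The bytes are already most-significant first: 0xE6D0F056.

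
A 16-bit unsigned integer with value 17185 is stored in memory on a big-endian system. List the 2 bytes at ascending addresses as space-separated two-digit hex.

17185 in hexadecimal, padded to 16 bits, is 0x4321.
Split into bytes (most-significant first): 43 21.
In big-endian order the high byte comes first in memory.
So the memory order matches the most-significant-first order: 43 21.

43 21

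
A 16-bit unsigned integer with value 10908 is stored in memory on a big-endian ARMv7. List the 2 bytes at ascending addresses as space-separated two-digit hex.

2A 9C

10908 in hexadecimal, padded to 16 bits, is 0x2A9C.
Split into bytes (most-significant first): 2A 9C.
In big-endian order the high byte comes first in memory.
So the memory order matches the most-significant-first order: 2A 9C.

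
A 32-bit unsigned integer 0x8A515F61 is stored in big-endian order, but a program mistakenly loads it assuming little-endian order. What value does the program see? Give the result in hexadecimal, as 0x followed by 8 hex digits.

Stored big-endian, the bytes at ascending addresses are 8A 51 5F 61.
Read back as little-endian, the first byte is least significant, giving 0x615F518A.

0x615F518A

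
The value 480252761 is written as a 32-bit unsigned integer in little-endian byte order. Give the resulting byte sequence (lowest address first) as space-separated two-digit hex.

480252761 in hexadecimal, padded to 32 bits, is 0x1CA01359.
Split into bytes (most-significant first): 1C A0 13 59.
Little-endian stores the least-significant byte at the lowest address.
So at ascending addresses the bytes are 59 13 A0 1C.

59 13 A0 1C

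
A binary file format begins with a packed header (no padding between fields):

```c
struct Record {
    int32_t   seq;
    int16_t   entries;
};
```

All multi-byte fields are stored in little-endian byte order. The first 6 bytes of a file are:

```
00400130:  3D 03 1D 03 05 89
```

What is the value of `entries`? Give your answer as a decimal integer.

`entries` follows `seq` (4 bytes), so it starts at byte offset 4 and occupies 2 bytes.
Bytes at offsets 4..5: 05 89.
In little-endian order the low byte comes first in memory.
Reassemble most-significant byte first: 89 05 → 0x8905.
Top bit is set, so as a signed 16-bit value this is 0x8905 − 2^16 = -30459.

-30459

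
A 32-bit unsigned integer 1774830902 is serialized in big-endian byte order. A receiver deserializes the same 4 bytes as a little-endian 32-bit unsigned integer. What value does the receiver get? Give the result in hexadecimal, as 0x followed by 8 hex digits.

1774830902 in 32-bit hexadecimal is 0x69C9C536.
Stored big-endian, the bytes at ascending addresses are 69 C9 C5 36.
Read back as little-endian, the first byte is least significant, giving 0x36C5C969.

0x36C5C969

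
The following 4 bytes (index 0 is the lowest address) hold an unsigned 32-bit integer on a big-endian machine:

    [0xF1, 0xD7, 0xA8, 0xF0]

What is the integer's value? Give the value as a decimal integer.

Big-endian stores the most-significant byte at the lowest address.
The bytes are already most-significant first: 0xF1D7A8F0.
0xF1D7A8F0 = 4057442544.

4057442544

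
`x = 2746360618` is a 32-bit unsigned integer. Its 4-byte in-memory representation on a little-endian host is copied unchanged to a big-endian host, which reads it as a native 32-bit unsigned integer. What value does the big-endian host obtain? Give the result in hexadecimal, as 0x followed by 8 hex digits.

2746360618 in 32-bit hexadecimal is 0xA3B2232A.
Stored little-endian, the bytes at ascending addresses are 2A 23 B2 A3.
Read back as big-endian, the last byte is least significant, giving 0x2A23B2A3.

0x2A23B2A3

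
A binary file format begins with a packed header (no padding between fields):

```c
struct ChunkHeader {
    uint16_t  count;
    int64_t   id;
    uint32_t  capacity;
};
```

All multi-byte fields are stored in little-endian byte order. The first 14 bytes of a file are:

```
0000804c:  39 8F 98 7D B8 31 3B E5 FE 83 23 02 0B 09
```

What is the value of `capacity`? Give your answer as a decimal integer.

`capacity` follows `count` (2 B), `id` (8 B), so it starts at offset 2 + 8 = 10 and occupies 4 bytes.
Bytes at offsets 10..13: 23 02 0B 09.
Little-endian stores the least-significant byte at the lowest address.
Reassemble most-significant byte first: 09 0B 02 23 → 0x090B0223.
0x090B0223 = 151716387.

151716387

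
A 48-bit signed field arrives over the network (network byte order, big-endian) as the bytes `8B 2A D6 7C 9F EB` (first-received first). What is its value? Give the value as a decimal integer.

-128458873331733

In big-endian order the high byte comes first in memory.
The bytes are already most-significant first: 0x8B2AD67C9FEB.
Top bit is set, so as a signed 48-bit value this is 0x8B2AD67C9FEB − 2^48 = -128458873331733.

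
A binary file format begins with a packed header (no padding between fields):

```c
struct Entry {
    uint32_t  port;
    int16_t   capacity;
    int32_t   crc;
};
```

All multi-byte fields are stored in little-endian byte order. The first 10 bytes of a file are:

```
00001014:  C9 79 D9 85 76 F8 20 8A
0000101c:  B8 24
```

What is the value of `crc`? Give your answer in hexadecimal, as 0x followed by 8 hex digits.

0x24B88A20

`crc` follows `port` (4 B), `capacity` (2 B), so it starts at offset 4 + 2 = 6 and occupies 4 bytes.
Bytes at offsets 6..9: 20 8A B8 24.
In little-endian order the low byte comes first in memory.
Reassemble most-significant byte first: 24 B8 8A 20 → 0x24B88A20.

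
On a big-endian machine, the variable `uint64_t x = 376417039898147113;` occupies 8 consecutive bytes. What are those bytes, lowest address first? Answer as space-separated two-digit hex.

05 39 4D 4D AE 88 79 29

376417039898147113 in hexadecimal, padded to 64 bits, is 0x05394D4DAE887929.
Split into bytes (most-significant first): 05 39 4D 4D AE 88 79 29.
Big-endian stores the most-significant byte at the lowest address.
So the memory order matches the most-significant-first order: 05 39 4D 4D AE 88 79 29.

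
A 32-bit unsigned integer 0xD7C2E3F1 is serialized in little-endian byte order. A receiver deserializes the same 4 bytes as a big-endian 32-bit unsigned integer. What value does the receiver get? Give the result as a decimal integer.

4058235607

Stored little-endian, the bytes at ascending addresses are F1 E3 C2 D7.
Read back as big-endian, the last byte is least significant, giving 0xF1E3C2D7.
0xF1E3C2D7 = 4058235607.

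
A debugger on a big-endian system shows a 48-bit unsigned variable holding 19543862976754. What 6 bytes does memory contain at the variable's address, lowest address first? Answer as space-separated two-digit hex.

19543862976754 in hexadecimal, padded to 48 bits, is 0x11C66902A0F2.
Split into bytes (most-significant first): 11 C6 69 02 A0 F2.
Big-endian: lowest address holds the most-significant byte.
So the memory order matches the most-significant-first order: 11 C6 69 02 A0 F2.

11 C6 69 02 A0 F2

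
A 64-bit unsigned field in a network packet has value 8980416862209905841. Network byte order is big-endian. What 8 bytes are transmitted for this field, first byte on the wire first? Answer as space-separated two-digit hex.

7C A0 D9 8E 4E F3 14 B1

8980416862209905841 in hexadecimal, padded to 64 bits, is 0x7CA0D98E4EF314B1.
Split into bytes (most-significant first): 7C A0 D9 8E 4E F3 14 B1.
In big-endian order the high byte comes first in memory.
So the memory order matches the most-significant-first order: 7C A0 D9 8E 4E F3 14 B1.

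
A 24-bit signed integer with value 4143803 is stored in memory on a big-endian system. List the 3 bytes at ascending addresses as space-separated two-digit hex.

3F 3A BB

4143803 in hexadecimal, padded to 24 bits, is 0x3F3ABB.
Split into bytes (most-significant first): 3F 3A BB.
Big-endian: lowest address holds the most-significant byte.
So the memory order matches the most-significant-first order: 3F 3A BB.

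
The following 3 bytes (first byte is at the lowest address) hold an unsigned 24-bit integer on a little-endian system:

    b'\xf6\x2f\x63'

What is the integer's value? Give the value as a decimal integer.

Little-endian: lowest address holds the least-significant byte.
Reassemble most-significant byte first: 63 2F F6 → 0x632FF6.
0x632FF6 = 6500342.

6500342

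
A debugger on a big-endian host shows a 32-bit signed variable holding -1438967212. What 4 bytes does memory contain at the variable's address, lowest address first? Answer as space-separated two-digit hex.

Two's complement of -1438967212 in 32 bits: 1438967212 = 0x55C4E5AC; invert → 0xAA3B1A53; add 1 → 0xAA3B1A54.
Split into bytes (most-significant first): AA 3B 1A 54.
Big-endian: lowest address holds the most-significant byte.
So the memory order matches the most-significant-first order: AA 3B 1A 54.

AA 3B 1A 54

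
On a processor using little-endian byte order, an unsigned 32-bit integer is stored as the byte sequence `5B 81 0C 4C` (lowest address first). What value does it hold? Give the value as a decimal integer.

Little-endian stores the least-significant byte at the lowest address.
Reassemble most-significant byte first: 4C 0C 81 5B → 0x4C0C815B.
0x4C0C815B = 1275887963.

1275887963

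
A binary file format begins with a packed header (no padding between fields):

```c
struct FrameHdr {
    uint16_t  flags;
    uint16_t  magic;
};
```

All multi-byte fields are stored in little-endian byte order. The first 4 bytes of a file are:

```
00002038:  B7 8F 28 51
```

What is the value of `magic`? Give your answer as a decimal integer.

`magic` follows `flags` (2 bytes), so it starts at byte offset 2 and occupies 2 bytes.
Bytes at offsets 2..3: 28 51.
Little-endian: lowest address holds the least-significant byte.
Reassemble most-significant byte first: 51 28 → 0x5128.
0x5128 = 20776.

20776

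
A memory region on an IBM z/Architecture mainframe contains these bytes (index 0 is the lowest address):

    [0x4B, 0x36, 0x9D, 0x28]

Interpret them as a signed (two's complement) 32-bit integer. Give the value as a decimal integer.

1261870376

Big-endian: lowest address holds the most-significant byte.
The bytes are already most-significant first: 0x4B369D28.
0x4B369D28 = 1261870376.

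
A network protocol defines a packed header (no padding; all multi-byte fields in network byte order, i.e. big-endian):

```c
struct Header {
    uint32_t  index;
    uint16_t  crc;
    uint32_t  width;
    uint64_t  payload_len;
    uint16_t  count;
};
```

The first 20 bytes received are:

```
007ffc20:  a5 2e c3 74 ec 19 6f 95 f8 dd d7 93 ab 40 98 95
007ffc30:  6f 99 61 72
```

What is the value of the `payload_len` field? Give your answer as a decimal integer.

`payload_len` follows `index` (4 B), `crc` (2 B), `width` (4 B), so it starts at offset 4 + 2 + 4 = 10 and occupies 8 bytes.
Bytes at offsets 10..17: D7 93 AB 40 98 95 6F 99.
Big-endian: lowest address holds the most-significant byte.
The bytes are already most-significant first: 0xD793AB4098956F99.
0xD793AB4098956F99 = 15533947833657159577.

15533947833657159577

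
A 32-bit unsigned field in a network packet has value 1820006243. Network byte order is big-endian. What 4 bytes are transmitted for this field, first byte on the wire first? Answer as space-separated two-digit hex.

1820006243 in hexadecimal, padded to 32 bits, is 0x6C7B1763.
Split into bytes (most-significant first): 6C 7B 17 63.
Big-endian stores the most-significant byte at the lowest address.
So the memory order matches the most-significant-first order: 6C 7B 17 63.

6C 7B 17 63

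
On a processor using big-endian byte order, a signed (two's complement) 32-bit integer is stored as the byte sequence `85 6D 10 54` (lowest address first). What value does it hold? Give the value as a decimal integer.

-2056449964

Big-endian stores the most-significant byte at the lowest address.
The bytes are already most-significant first: 0x856D1054.
Top bit is set, so as a signed 32-bit value this is 0x856D1054 − 2^32 = -2056449964.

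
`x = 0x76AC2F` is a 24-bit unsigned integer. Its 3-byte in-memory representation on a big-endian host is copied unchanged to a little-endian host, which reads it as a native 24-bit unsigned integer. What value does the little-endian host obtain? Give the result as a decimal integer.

3124342

Stored big-endian, the bytes at ascending addresses are 76 AC 2F.
Read back as little-endian, the first byte is least significant, giving 0x2FAC76.
0x2FAC76 = 3124342.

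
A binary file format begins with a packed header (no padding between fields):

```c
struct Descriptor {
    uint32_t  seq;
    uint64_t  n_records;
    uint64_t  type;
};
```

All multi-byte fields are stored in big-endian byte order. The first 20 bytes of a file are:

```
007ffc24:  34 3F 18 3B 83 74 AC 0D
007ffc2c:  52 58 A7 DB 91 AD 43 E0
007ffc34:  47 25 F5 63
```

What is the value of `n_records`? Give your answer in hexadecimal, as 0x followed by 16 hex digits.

`n_records` follows `seq` (4 bytes), so it starts at byte offset 4 and occupies 8 bytes.
Bytes at offsets 4..11: 83 74 AC 0D 52 58 A7 DB.
Big-endian stores the most-significant byte at the lowest address.
The bytes are already most-significant first: 0x8374AC0D5258A7DB.

0x8374AC0D5258A7DB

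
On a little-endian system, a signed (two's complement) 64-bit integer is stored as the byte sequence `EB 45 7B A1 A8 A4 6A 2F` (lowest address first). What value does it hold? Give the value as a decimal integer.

3416724311484614123

Little-endian: lowest address holds the least-significant byte.
Reassemble most-significant byte first: 2F 6A A4 A8 A1 7B 45 EB → 0x2F6AA4A8A17B45EB.
0x2F6AA4A8A17B45EB = 3416724311484614123.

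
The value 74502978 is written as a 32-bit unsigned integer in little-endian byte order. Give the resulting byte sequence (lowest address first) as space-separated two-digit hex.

74502978 in hexadecimal, padded to 32 bits, is 0x0470D342.
Split into bytes (most-significant first): 04 70 D3 42.
Little-endian stores the least-significant byte at the lowest address.
So at ascending addresses the bytes are 42 D3 70 04.

42 D3 70 04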